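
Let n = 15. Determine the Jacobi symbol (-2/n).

-1

First reduce: -2 ≡ 13 (mod 15).
Reciprocity: 13 ≡ 1 and 15 ≡ 3 (mod 4), so (13/15) = +(15/13).
Reduce top mod 13: now compute (2/13).
Pull out 2: since 13 ≡ 5 (mod 8), (2/13) = -1.
Reached (1/13) = 1. Collecting the sign flips along the way, the symbol is -1.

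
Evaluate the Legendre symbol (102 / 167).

Euler's criterion: (102/167) ≡ 102^83 (mod 167).
102^2 ≡ 50 (mod 167)
102^4 ≡ 162 (mod 167)
102^8 ≡ 25 (mod 167)
102^16 ≡ 124 (mod 167)
102^32 ≡ 12 (mod 167)
102^64 ≡ 144 (mod 167)
102^83 = 102^(64+16+2+1) ≡ 166 (mod 167).
Result is 166 ≡ −1, so (102/167) = −1.

-1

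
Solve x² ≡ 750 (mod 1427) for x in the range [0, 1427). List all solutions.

443, 984

Since 1427 ≡ 3 (mod 4), a square root of 750 is 750^((1427+1)/4) = 750^357 mod 1427.
Repeated squaring: 750^2≡262, 750^4≡148, 750^8≡499, 750^16≡703, 750^32≡467, 750^64≡1185, 750^128≡57, 750^256≡395 (mod 1427).
750^357 = 750^(256+64+32+4+1) ≡ 443 (mod 1427).
Check: 443² = 196249 ≡ 750 (mod 1427). The two roots are 443 and 984.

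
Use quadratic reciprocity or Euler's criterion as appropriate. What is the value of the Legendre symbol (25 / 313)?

Reciprocity: 25 ≡ 1 and 313 ≡ 1 (mod 4), so (25/313) = +(313/25).
Reduce top mod 25: now compute (13/25).
Reciprocity: 13 ≡ 1 and 25 ≡ 1 (mod 4), so (13/25) = +(25/13).
Reduce top mod 13: now compute (12/13).
Pull out 2^2: since 13 ≡ 5 (mod 8), (2/13) = -1, so (2/13)^2 = +1.
Reciprocity: 3 ≡ 3 and 13 ≡ 1 (mod 4), so (3/13) = +(13/3).
Reduce top mod 3: now compute (1/3).
Reached (1/3) = 1. Collecting the sign flips along the way, the symbol is +1.

1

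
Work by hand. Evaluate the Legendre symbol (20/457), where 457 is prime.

Euler's criterion: (20/457) ≡ 20^228 (mod 457).
20^2 ≡ 400 (mod 457)
20^4 ≡ 50 (mod 457)
20^8 ≡ 215 (mod 457)
20^16 ≡ 68 (mod 457)
20^32 ≡ 54 (mod 457)
20^64 ≡ 174 (mod 457)
20^128 ≡ 114 (mod 457)
20^228 = 20^(128+64+32+4) ≡ 456 (mod 457).
Result is 456 ≡ −1, so (20/457) = −1.

-1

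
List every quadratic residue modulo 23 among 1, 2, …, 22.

1, 2, 3, 4, 6, 8, 9, 12, 13, 16, 18

Square k = 1,…,11 (k and 23−k give the same square):
1²=1, 2²=4, 3²=9, 4²=16, 5²≡2, 6²≡13, 7²≡3, 8²≡18, 9²≡12, 10²≡8, 11²≡6 (mod 23).
So the quadratic residues mod 23 are {1, 2, 3, 4, 6, 8, 9, 12, 13, 16, 18}.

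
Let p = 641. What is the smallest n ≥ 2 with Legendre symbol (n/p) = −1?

3

(2/641) = +1, so 2 is a residue.
(3/641) = −1, so 3 is the smallest positive non-residue mod 641.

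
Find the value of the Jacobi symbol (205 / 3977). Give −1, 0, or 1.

0

Reciprocity: 205 ≡ 1 and 3977 ≡ 1 (mod 4), so (205/3977) = +(3977/205).
Reduce top mod 205: now compute (82/205).
Pull out 2: since 205 ≡ 5 (mod 8), (2/205) = -1.
Reciprocity: 41 ≡ 1 and 205 ≡ 1 (mod 4), so (41/205) = +(205/41).
Reduce top mod 41: now compute (0/41).
Top reduces to 0: gcd > 1, so the symbol is 0.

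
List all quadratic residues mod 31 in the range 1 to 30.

Square k = 1,…,15 (k and 31−k give the same square):
1²=1, 2²=4, 3²=9, 4²=16, 5²=25, 6²≡5, 7²≡18, 8²≡2, 9²≡19, 10²≡7, 11²≡28, 12²≡20, 13²≡14, 14²≡10, 15²≡8 (mod 31).
So the quadratic residues mod 31 are {1, 2, 4, 5, 7, 8, 9, 10, 14, 16, 18, 19, 20, 25, 28}.

1,2,4,5,7,8,9,10,14,16,18,19,20,25,28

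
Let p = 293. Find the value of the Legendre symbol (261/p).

Reciprocity: 261 ≡ 1 and 293 ≡ 1 (mod 4), so (261/293) = +(293/261).
Reduce top mod 261: now compute (32/261).
Pull out 2^5: since 261 ≡ 5 (mod 8), (2/261) = -1, so (2/261)^5 = -1.
Reached (1/261) = 1. Collecting the sign flips along the way, the symbol is -1.

-1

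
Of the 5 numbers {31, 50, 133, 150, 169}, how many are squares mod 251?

(31/251) = +1 → QR.
(50/251) = -1 → non-residue.
(133/251) = -1 → non-residue.
(150/251) = -1 → non-residue.
(169/251) = +1 → QR.
Total quadratic residues among the 5: 2.

2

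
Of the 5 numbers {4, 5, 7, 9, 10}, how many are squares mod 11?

(4/11) = +1 → QR.
(5/11) = +1 → QR.
(7/11) = -1 → non-residue.
(9/11) = +1 → QR.
(10/11) = -1 → non-residue.
Total quadratic residues among the 5: 3.

3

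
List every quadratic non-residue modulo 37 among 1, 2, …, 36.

Square k = 1,…,18 (k and 37−k give the same square):
1²=1, 2²=4, 3²=9, 4²=16, 5²=25, 6²=36, 7²≡12, 8²≡27, 9²≡7, 10²≡26, 11²≡10, 12²≡33, 13²≡21, 14²≡11, 15²≡3, 16²≡34, 17²≡30, 18²≡28 (mod 37).
The residues are {1, 3, 4, 7, 9, 10, 11, 12, 16, 21, 25, 26, 27, 28, 30, 33, 34, 36}; the non-residues are the remaining 18 nonzero classes.

2, 5, 6, 8, 13, 14, 15, 17, 18, 19, 20, 22, 23, 24, 29, 31, 32, 35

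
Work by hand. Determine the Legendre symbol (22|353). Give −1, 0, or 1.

1

Euler's criterion: (22/353) ≡ 22^176 (mod 353).
22^2 ≡ 131 (mod 353)
22^4 ≡ 217 (mod 353)
22^8 ≡ 140 (mod 353)
22^16 ≡ 185 (mod 353)
22^32 ≡ 337 (mod 353)
22^64 ≡ 256 (mod 353)
22^128 ≡ 231 (mod 353)
22^176 = 22^(128+32+16) ≡ 1 (mod 353).
Result is 1, so (22/353) = 1.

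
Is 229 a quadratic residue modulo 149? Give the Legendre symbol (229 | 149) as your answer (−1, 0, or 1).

1

Euler's criterion: (229/149) ≡ 80^74 (mod 149).
80^2 ≡ 142 (mod 149)
80^4 ≡ 49 (mod 149)
80^8 ≡ 17 (mod 149)
80^16 ≡ 140 (mod 149)
80^32 ≡ 81 (mod 149)
80^64 ≡ 5 (mod 149)
80^74 = 80^(64+8+2) ≡ 1 (mod 149).
Result is 1, so (229/149) = 1.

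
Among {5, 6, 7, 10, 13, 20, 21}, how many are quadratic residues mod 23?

2

(5/23) = -1 → non-residue.
(6/23) = +1 → QR.
(7/23) = -1 → non-residue.
(10/23) = -1 → non-residue.
(13/23) = +1 → QR.
(20/23) = -1 → non-residue.
(21/23) = -1 → non-residue.
Total quadratic residues among the 7: 2.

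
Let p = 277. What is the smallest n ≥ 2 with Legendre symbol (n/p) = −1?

2

(2/277) = −1, so 2 is the smallest positive non-residue mod 277.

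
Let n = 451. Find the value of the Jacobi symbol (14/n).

Pull out 2: since 451 ≡ 3 (mod 8), (2/451) = -1.
Reciprocity: 7 ≡ 3 and 451 ≡ 3 (mod 4), so (7/451) = −(451/7).
Reduce top mod 7: now compute (3/7).
Reciprocity: 3 ≡ 3 and 7 ≡ 3 (mod 4), so (3/7) = −(7/3).
Reduce top mod 3: now compute (1/3).
Reached (1/3) = 1. Collecting the sign flips along the way, the symbol is -1.

-1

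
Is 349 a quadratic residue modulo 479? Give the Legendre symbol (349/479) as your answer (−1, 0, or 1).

Reciprocity: 349 ≡ 1 and 479 ≡ 3 (mod 4), so (349/479) = +(479/349).
Reduce top mod 349: now compute (130/349).
Pull out 2: since 349 ≡ 5 (mod 8), (2/349) = -1.
Reciprocity: 65 ≡ 1 and 349 ≡ 1 (mod 4), so (65/349) = +(349/65).
Reduce top mod 65: now compute (24/65).
Pull out 2^3: since 65 ≡ 1 (mod 8), (2/65) = +1, so (2/65)^3 = +1.
Reciprocity: 3 ≡ 3 and 65 ≡ 1 (mod 4), so (3/65) = +(65/3).
Reduce top mod 3: now compute (2/3).
Pull out 2: since 3 ≡ 3 (mod 8), (2/3) = -1.
Reached (1/3) = 1. Collecting the sign flips along the way, the symbol is +1.

1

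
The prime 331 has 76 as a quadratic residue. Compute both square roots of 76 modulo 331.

Since 331 ≡ 3 (mod 4), a square root of 76 is 76^((331+1)/4) = 76^83 mod 331.
Repeated squaring: 76^2≡149, 76^4≡24, 76^8≡245, 76^16≡114, 76^32≡87, 76^64≡287 (mod 331).
76^83 = 76^(64+16+2+1) ≡ 71 (mod 331).
Check: 71² = 5041 ≡ 76 (mod 331). The two roots are 71 and 260.

71, 260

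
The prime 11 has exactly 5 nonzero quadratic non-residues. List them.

Square k = 1,…,5 (k and 11−k give the same square):
1²=1, 2²=4, 3²=9, 4²≡5, 5²≡3 (mod 11).
The residues are {1, 3, 4, 5, 9}; the non-residues are the remaining 5 nonzero classes.

2, 6, 7, 8, 10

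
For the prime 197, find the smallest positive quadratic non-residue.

2

(2/197) = −1, so 2 is the smallest positive non-residue mod 197.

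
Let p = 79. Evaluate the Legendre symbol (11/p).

Euler's criterion: (11/79) ≡ 11^39 (mod 79).
11^2 ≡ 42 (mod 79)
11^4 ≡ 26 (mod 79)
11^8 ≡ 44 (mod 79)
11^16 ≡ 40 (mod 79)
11^32 ≡ 20 (mod 79)
11^39 = 11^(32+4+2+1) ≡ 1 (mod 79).
Result is 1, so (11/79) = 1.

1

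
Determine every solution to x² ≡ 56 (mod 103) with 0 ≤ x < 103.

Since 103 ≡ 3 (mod 4), a square root of 56 is 56^((103+1)/4) = 56^26 mod 103.
Repeated squaring: 56^2≡46, 56^4≡56, 56^8≡46, 56^16≡56 (mod 103).
56^26 = 56^(16+8+2) ≡ 46 (mod 103).
Check: 46² = 2116 ≡ 56 (mod 103). The two roots are 46 and 57.

46, 57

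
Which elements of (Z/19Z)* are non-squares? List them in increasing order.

Square k = 1,…,9 (k and 19−k give the same square):
1²=1, 2²=4, 3²=9, 4²=16, 5²≡6, 6²≡17, 7²≡11, 8²≡7, 9²≡5 (mod 19).
The residues are {1, 4, 5, 6, 7, 9, 11, 16, 17}; the non-residues are the remaining 9 nonzero classes.

2,3,8,10,12,13,14,15,18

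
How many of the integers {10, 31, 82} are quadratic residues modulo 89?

1

(10/89) = +1 → QR.
(31/89) = -1 → non-residue.
(82/89) = -1 → non-residue.
Total quadratic residues among the 3: 1.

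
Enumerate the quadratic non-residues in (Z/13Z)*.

Square k = 1,…,6 (k and 13−k give the same square):
1²=1, 2²=4, 3²=9, 4²≡3, 5²≡12, 6²≡10 (mod 13).
The residues are {1, 3, 4, 9, 10, 12}; the non-residues are the remaining 6 nonzero classes.

2,5,6,7,8,11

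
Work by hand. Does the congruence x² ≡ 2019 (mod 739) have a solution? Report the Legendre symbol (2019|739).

1

First reduce: 2019 ≡ 541 (mod 739).
Reciprocity: 541 ≡ 1 and 739 ≡ 3 (mod 4), so (541/739) = +(739/541).
Reduce top mod 541: now compute (198/541).
Pull out 2: since 541 ≡ 5 (mod 8), (2/541) = -1.
Reciprocity: 99 ≡ 3 and 541 ≡ 1 (mod 4), so (99/541) = +(541/99).
Reduce top mod 99: now compute (46/99).
Pull out 2: since 99 ≡ 3 (mod 8), (2/99) = -1.
Reciprocity: 23 ≡ 3 and 99 ≡ 3 (mod 4), so (23/99) = −(99/23).
Reduce top mod 23: now compute (7/23).
Reciprocity: 7 ≡ 3 and 23 ≡ 3 (mod 4), so (7/23) = −(23/7).
Reduce top mod 7: now compute (2/7).
Pull out 2: since 7 ≡ 7 (mod 8), (2/7) = +1.
Reached (1/7) = 1. Collecting the sign flips along the way, the symbol is +1.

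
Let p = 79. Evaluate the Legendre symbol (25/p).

1

Reciprocity: 25 ≡ 1 and 79 ≡ 3 (mod 4), so (25/79) = +(79/25).
Reduce top mod 25: now compute (4/25).
Pull out 2^2: since 25 ≡ 1 (mod 8), (2/25) = +1, so (2/25)^2 = +1.
Reached (1/25) = 1. Collecting the sign flips along the way, the symbol is +1.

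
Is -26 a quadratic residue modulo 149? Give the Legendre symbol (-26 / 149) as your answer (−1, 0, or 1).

1

First reduce: -26 ≡ 123 (mod 149).
Reciprocity: 123 ≡ 3 and 149 ≡ 1 (mod 4), so (123/149) = +(149/123).
Reduce top mod 123: now compute (26/123).
Pull out 2: since 123 ≡ 3 (mod 8), (2/123) = -1.
Reciprocity: 13 ≡ 1 and 123 ≡ 3 (mod 4), so (13/123) = +(123/13).
Reduce top mod 13: now compute (6/13).
Pull out 2: since 13 ≡ 5 (mod 8), (2/13) = -1.
Reciprocity: 3 ≡ 3 and 13 ≡ 1 (mod 4), so (3/13) = +(13/3).
Reduce top mod 3: now compute (1/3).
Reached (1/3) = 1. Collecting the sign flips along the way, the symbol is +1.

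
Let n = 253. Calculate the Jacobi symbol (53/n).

Reciprocity: 53 ≡ 1 and 253 ≡ 1 (mod 4), so (53/253) = +(253/53).
Reduce top mod 53: now compute (41/53).
Reciprocity: 41 ≡ 1 and 53 ≡ 1 (mod 4), so (41/53) = +(53/41).
Reduce top mod 41: now compute (12/41).
Pull out 2^2: since 41 ≡ 1 (mod 8), (2/41) = +1, so (2/41)^2 = +1.
Reciprocity: 3 ≡ 3 and 41 ≡ 1 (mod 4), so (3/41) = +(41/3).
Reduce top mod 3: now compute (2/3).
Pull out 2: since 3 ≡ 3 (mod 8), (2/3) = -1.
Reached (1/3) = 1. Collecting the sign flips along the way, the symbol is -1.

-1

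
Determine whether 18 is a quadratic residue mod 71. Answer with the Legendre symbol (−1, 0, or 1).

1

Pull out 2: since 71 ≡ 7 (mod 8), (2/71) = +1.
Reciprocity: 9 ≡ 1 and 71 ≡ 3 (mod 4), so (9/71) = +(71/9).
Reduce top mod 9: now compute (8/9).
Pull out 2^3: since 9 ≡ 1 (mod 8), (2/9) = +1, so (2/9)^3 = +1.
Reached (1/9) = 1. Collecting the sign flips along the way, the symbol is +1.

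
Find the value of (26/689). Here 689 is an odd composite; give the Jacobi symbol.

Pull out 2: since 689 ≡ 1 (mod 8), (2/689) = +1.
Reciprocity: 13 ≡ 1 and 689 ≡ 1 (mod 4), so (13/689) = +(689/13).
Reduce top mod 13: now compute (0/13).
Top reduces to 0: gcd > 1, so the symbol is 0.

0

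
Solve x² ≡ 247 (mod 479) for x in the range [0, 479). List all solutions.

Since 479 ≡ 3 (mod 4), a square root of 247 is 247^((479+1)/4) = 247^120 mod 479.
Repeated squaring: 247^2≡176, 247^4≡320, 247^8≡373, 247^16≡219, 247^32≡61, 247^64≡368 (mod 479).
247^120 = 247^(64+32+16+8) ≡ 60 (mod 479).
Check: 60² = 3600 ≡ 247 (mod 479). The two roots are 60 and 419.

60, 419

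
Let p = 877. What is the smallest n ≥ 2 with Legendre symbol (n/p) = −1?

(2/877) = −1, so 2 is the smallest positive non-residue mod 877.

2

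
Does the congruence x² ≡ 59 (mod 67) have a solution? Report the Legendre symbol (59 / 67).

1

Reciprocity: 59 ≡ 3 and 67 ≡ 3 (mod 4), so (59/67) = −(67/59).
Reduce top mod 59: now compute (8/59).
Pull out 2^3: since 59 ≡ 3 (mod 8), (2/59) = -1, so (2/59)^3 = -1.
Reached (1/59) = 1. Collecting the sign flips along the way, the symbol is +1.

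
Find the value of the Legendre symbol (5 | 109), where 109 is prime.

Euler's criterion: (5/109) ≡ 5^54 (mod 109).
5^2 ≡ 25 (mod 109)
5^4 ≡ 80 (mod 109)
5^8 ≡ 78 (mod 109)
5^16 ≡ 89 (mod 109)
5^32 ≡ 73 (mod 109)
5^54 = 5^(32+16+4+2) ≡ 1 (mod 109).
Result is 1, so (5/109) = 1.

1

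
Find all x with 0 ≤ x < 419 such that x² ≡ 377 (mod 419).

Since 419 ≡ 3 (mod 4), a square root of 377 is 377^((419+1)/4) = 377^105 mod 419.
Repeated squaring: 377^2≡88, 377^4≡202, 377^8≡161, 377^16≡362, 377^32≡316, 377^64≡134 (mod 419).
377^105 = 377^(64+32+8+1) ≡ 226 (mod 419).
Check: 226² = 51076 ≡ 377 (mod 419). The two roots are 193 and 226.

193, 226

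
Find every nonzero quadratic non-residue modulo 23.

5,7,10,11,14,15,17,19,20,21,22

Square k = 1,…,11 (k and 23−k give the same square):
1²=1, 2²=4, 3²=9, 4²=16, 5²≡2, 6²≡13, 7²≡3, 8²≡18, 9²≡12, 10²≡8, 11²≡6 (mod 23).
The residues are {1, 2, 3, 4, 6, 8, 9, 12, 13, 16, 18}; the non-residues are the remaining 11 nonzero classes.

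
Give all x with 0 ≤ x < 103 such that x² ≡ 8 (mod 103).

Since 103 ≡ 3 (mod 4), a square root of 8 is 8^((103+1)/4) = 8^26 mod 103.
Repeated squaring: 8^2≡64, 8^4≡79, 8^8≡61, 8^16≡13 (mod 103).
8^26 = 8^(16+8+2) ≡ 76 (mod 103).
Check: 76² = 5776 ≡ 8 (mod 103). The two roots are 27 and 76.

27, 76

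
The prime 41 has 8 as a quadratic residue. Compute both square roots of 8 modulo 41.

41 ≡ 1 (mod 4), so we find a root by search.
Trying successive values, 7² = 49 ≡ 8 (mod 41). The other root is 41 − 7 = 34.

7, 34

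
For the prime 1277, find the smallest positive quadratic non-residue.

(2/1277) = −1, so 2 is the smallest positive non-residue mod 1277.

2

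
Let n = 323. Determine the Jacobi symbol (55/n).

1

Reciprocity: 55 ≡ 3 and 323 ≡ 3 (mod 4), so (55/323) = −(323/55).
Reduce top mod 55: now compute (48/55).
Pull out 2^4: since 55 ≡ 7 (mod 8), (2/55) = +1, so (2/55)^4 = +1.
Reciprocity: 3 ≡ 3 and 55 ≡ 3 (mod 4), so (3/55) = −(55/3).
Reduce top mod 3: now compute (1/3).
Reached (1/3) = 1. Collecting the sign flips along the way, the symbol is +1.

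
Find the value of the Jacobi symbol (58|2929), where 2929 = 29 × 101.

0

Pull out 2: since 2929 ≡ 1 (mod 8), (2/2929) = +1.
Reciprocity: 29 ≡ 1 and 2929 ≡ 1 (mod 4), so (29/2929) = +(2929/29).
Reduce top mod 29: now compute (0/29).
Top reduces to 0: gcd > 1, so the symbol is 0.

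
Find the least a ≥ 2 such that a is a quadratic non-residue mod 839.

11

(2/839) = +1, so 2 is a residue.
(3/839) = +1, so 3 is a residue.
(4/839) = +1, so 4 is a residue.
(5/839) = +1, so 5 is a residue.
(6/839) = +1, so 6 is a residue.
(7/839) = +1, so 7 is a residue.
(8/839) = +1, so 8 is a residue.
(9/839) = +1, so 9 is a residue.
(10/839) = +1, so 10 is a residue.
(11/839) = −1, so 11 is the smallest positive non-residue mod 839.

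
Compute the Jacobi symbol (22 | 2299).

Pull out 2: since 2299 ≡ 3 (mod 8), (2/2299) = -1.
Reciprocity: 11 ≡ 3 and 2299 ≡ 3 (mod 4), so (11/2299) = −(2299/11).
Reduce top mod 11: now compute (0/11).
Top reduces to 0: gcd > 1, so the symbol is 0.

0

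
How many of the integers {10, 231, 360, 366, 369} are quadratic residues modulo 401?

4

(10/401) = +1 → QR.
(231/401) = -1 → non-residue.
(360/401) = +1 → QR.
(366/401) = +1 → QR.
(369/401) = +1 → QR.
Total quadratic residues among the 5: 4.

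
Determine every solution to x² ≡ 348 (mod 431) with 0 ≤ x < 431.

Since 431 ≡ 3 (mod 4), a square root of 348 is 348^((431+1)/4) = 348^108 mod 431.
Repeated squaring: 348^2≡424, 348^4≡49, 348^8≡246, 348^16≡176, 348^32≡375, 348^64≡119 (mod 431).
348^108 = 348^(64+32+8+4) ≡ 200 (mod 431).
Check: 200² = 40000 ≡ 348 (mod 431). The two roots are 200 and 231.

200, 231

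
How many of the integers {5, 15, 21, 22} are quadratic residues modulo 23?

(5/23) = -1 → non-residue.
(15/23) = -1 → non-residue.
(21/23) = -1 → non-residue.
(22/23) = -1 → non-residue.
Total quadratic residues among the 4: 0.

0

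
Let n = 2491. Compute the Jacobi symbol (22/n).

1

Pull out 2: since 2491 ≡ 3 (mod 8), (2/2491) = -1.
Reciprocity: 11 ≡ 3 and 2491 ≡ 3 (mod 4), so (11/2491) = −(2491/11).
Reduce top mod 11: now compute (5/11).
Reciprocity: 5 ≡ 1 and 11 ≡ 3 (mod 4), so (5/11) = +(11/5).
Reduce top mod 5: now compute (1/5).
Reached (1/5) = 1. Collecting the sign flips along the way, the symbol is +1.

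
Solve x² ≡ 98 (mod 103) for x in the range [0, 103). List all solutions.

43, 60

Since 103 ≡ 3 (mod 4), a square root of 98 is 98^((103+1)/4) = 98^26 mod 103.
Repeated squaring: 98^2≡25, 98^4≡7, 98^8≡49, 98^16≡32 (mod 103).
98^26 = 98^(16+8+2) ≡ 60 (mod 103).
Check: 60² = 3600 ≡ 98 (mod 103). The two roots are 43 and 60.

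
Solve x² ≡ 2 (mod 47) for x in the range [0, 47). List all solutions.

7, 40

Since 47 ≡ 3 (mod 4), a square root of 2 is 2^((47+1)/4) = 2^12 mod 47.
Repeated squaring: 2^2≡4, 2^4≡16, 2^8≡21 (mod 47).
2^12 = 2^(8+4) ≡ 7 (mod 47).
Check: 7² = 49 ≡ 2 (mod 47). The two roots are 7 and 40.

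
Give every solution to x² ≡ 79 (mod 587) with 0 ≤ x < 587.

Since 587 ≡ 3 (mod 4), a square root of 79 is 79^((587+1)/4) = 79^147 mod 587.
Repeated squaring: 79^2≡371, 79^4≡283, 79^8≡257, 79^16≡305, 79^32≡279, 79^64≡357, 79^128≡70 (mod 587).
79^147 = 79^(128+16+2+1) ≡ 454 (mod 587).
Check: 454² = 206116 ≡ 79 (mod 587). The two roots are 133 and 454.

133, 454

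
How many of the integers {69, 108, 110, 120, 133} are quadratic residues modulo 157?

(69/157) = -1 → non-residue.
(108/157) = +1 → QR.
(110/157) = +1 → QR.
(120/157) = +1 → QR.
(133/157) = -1 → non-residue.
Total quadratic residues among the 5: 3.

3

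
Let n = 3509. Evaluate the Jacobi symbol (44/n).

Pull out 2^2: since 3509 ≡ 5 (mod 8), (2/3509) = -1, so (2/3509)^2 = +1.
Reciprocity: 11 ≡ 3 and 3509 ≡ 1 (mod 4), so (11/3509) = +(3509/11).
Reduce top mod 11: now compute (0/11).
Top reduces to 0: gcd > 1, so the symbol is 0.

0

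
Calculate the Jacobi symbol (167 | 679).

Reciprocity: 167 ≡ 3 and 679 ≡ 3 (mod 4), so (167/679) = −(679/167).
Reduce top mod 167: now compute (11/167).
Reciprocity: 11 ≡ 3 and 167 ≡ 3 (mod 4), so (11/167) = −(167/11).
Reduce top mod 11: now compute (2/11).
Pull out 2: since 11 ≡ 3 (mod 8), (2/11) = -1.
Reached (1/11) = 1. Collecting the sign flips along the way, the symbol is -1.

-1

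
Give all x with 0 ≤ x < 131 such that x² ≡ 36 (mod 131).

6, 125

Since 131 ≡ 3 (mod 4), a square root of 36 is 36^((131+1)/4) = 36^33 mod 131.
Repeated squaring: 36^2≡117, 36^4≡65, 36^8≡33, 36^16≡41, 36^32≡109 (mod 131).
36^33 = 36^(32+1) ≡ 125 (mod 131).
Check: 125² = 15625 ≡ 36 (mod 131). The two roots are 6 and 125.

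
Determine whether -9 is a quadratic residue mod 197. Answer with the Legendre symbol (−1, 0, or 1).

1

First reduce: -9 ≡ 188 (mod 197).
Pull out 2^2: since 197 ≡ 5 (mod 8), (2/197) = -1, so (2/197)^2 = +1.
Reciprocity: 47 ≡ 3 and 197 ≡ 1 (mod 4), so (47/197) = +(197/47).
Reduce top mod 47: now compute (9/47).
Reciprocity: 9 ≡ 1 and 47 ≡ 3 (mod 4), so (9/47) = +(47/9).
Reduce top mod 9: now compute (2/9).
Pull out 2: since 9 ≡ 1 (mod 8), (2/9) = +1.
Reached (1/9) = 1. Collecting the sign flips along the way, the symbol is +1.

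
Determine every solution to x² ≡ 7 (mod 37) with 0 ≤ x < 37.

9, 28

37 ≡ 1 (mod 4), so we find a root by search.
Trying successive values, 9² = 81 ≡ 7 (mod 37). The other root is 37 − 9 = 28.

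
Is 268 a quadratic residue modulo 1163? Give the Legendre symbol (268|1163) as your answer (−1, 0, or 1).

Pull out 2^2: since 1163 ≡ 3 (mod 8), (2/1163) = -1, so (2/1163)^2 = +1.
Reciprocity: 67 ≡ 3 and 1163 ≡ 3 (mod 4), so (67/1163) = −(1163/67).
Reduce top mod 67: now compute (24/67).
Pull out 2^3: since 67 ≡ 3 (mod 8), (2/67) = -1, so (2/67)^3 = -1.
Reciprocity: 3 ≡ 3 and 67 ≡ 3 (mod 4), so (3/67) = −(67/3).
Reduce top mod 3: now compute (1/3).
Reached (1/3) = 1. Collecting the sign flips along the way, the symbol is -1.

-1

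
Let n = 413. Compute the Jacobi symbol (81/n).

Reciprocity: 81 ≡ 1 and 413 ≡ 1 (mod 4), so (81/413) = +(413/81).
Reduce top mod 81: now compute (8/81).
Pull out 2^3: since 81 ≡ 1 (mod 8), (2/81) = +1, so (2/81)^3 = +1.
Reached (1/81) = 1. Collecting the sign flips along the way, the symbol is +1.

1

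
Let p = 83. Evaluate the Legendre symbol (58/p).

-1

Euler's criterion: (58/83) ≡ 58^41 (mod 83).
58^2 ≡ 44 (mod 83)
58^4 ≡ 27 (mod 83)
58^8 ≡ 65 (mod 83)
58^16 ≡ 75 (mod 83)
58^32 ≡ 64 (mod 83)
58^41 = 58^(32+8+1) ≡ 82 (mod 83).
Result is 82 ≡ −1, so (58/83) = −1.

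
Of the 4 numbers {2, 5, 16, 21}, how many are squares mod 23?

(2/23) = +1 → QR.
(5/23) = -1 → non-residue.
(16/23) = +1 → QR.
(21/23) = -1 → non-residue.
Total quadratic residues among the 4: 2.

2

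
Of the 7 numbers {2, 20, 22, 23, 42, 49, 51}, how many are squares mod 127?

4

(2/127) = +1 → QR.
(20/127) = -1 → non-residue.
(22/127) = +1 → QR.
(23/127) = -1 → non-residue.
(42/127) = +1 → QR.
(49/127) = +1 → QR.
(51/127) = -1 → non-residue.
Total quadratic residues among the 7: 4.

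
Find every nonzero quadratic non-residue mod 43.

2,3,5,7,8,12,18,19,20,22,26,27,28,29,30,32,33,34,37,39,42

Square k = 1,…,21 (k and 43−k give the same square):
1²=1, 2²=4, 3²=9, 4²=16, 5²=25, 6²=36, 7²≡6, 8²≡21, 9²≡38, 10²≡14, 11²≡35, 12²≡15, 13²≡40, 14²≡24, 15²≡10, 16²≡41, 17²≡31, 18²≡23, 19²≡17, 20²≡13, 21²≡11 (mod 43).
The residues are {1, 4, 6, 9, 10, 11, 13, 14, 15, 16, 17, 21, 23, 24, 25, 31, 35, 36, 38, 40, 41}; the non-residues are the remaining 21 nonzero classes.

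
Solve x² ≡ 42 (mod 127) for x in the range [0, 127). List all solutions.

13, 114

Since 127 ≡ 3 (mod 4), a square root of 42 is 42^((127+1)/4) = 42^32 mod 127.
Repeated squaring: 42^2≡113, 42^4≡69, 42^8≡62, 42^16≡34, 42^32≡13 (mod 127).
42^32 = 42^(32) ≡ 13 (mod 127).
Check: 13² = 169 ≡ 42 (mod 127). The two roots are 13 and 114.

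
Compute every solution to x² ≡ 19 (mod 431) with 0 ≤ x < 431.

197, 234

Since 431 ≡ 3 (mod 4), a square root of 19 is 19^((431+1)/4) = 19^108 mod 431.
Repeated squaring: 19^2≡361, 19^4≡159, 19^8≡283, 19^16≡354, 19^32≡326, 19^64≡250 (mod 431).
19^108 = 19^(64+32+8+4) ≡ 197 (mod 431).
Check: 197² = 38809 ≡ 19 (mod 431). The two roots are 197 and 234.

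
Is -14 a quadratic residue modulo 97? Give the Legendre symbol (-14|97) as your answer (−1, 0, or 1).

First reduce: -14 ≡ 83 (mod 97).
Reciprocity: 83 ≡ 3 and 97 ≡ 1 (mod 4), so (83/97) = +(97/83).
Reduce top mod 83: now compute (14/83).
Pull out 2: since 83 ≡ 3 (mod 8), (2/83) = -1.
Reciprocity: 7 ≡ 3 and 83 ≡ 3 (mod 4), so (7/83) = −(83/7).
Reduce top mod 7: now compute (6/7).
Pull out 2: since 7 ≡ 7 (mod 8), (2/7) = +1.
Reciprocity: 3 ≡ 3 and 7 ≡ 3 (mod 4), so (3/7) = −(7/3).
Reduce top mod 3: now compute (1/3).
Reached (1/3) = 1. Collecting the sign flips along the way, the symbol is -1.

-1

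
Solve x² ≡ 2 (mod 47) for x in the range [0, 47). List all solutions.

7, 40

Since 47 ≡ 3 (mod 4), a square root of 2 is 2^((47+1)/4) = 2^12 mod 47.
Repeated squaring: 2^2≡4, 2^4≡16, 2^8≡21 (mod 47).
2^12 = 2^(8+4) ≡ 7 (mod 47).
Check: 7² = 49 ≡ 2 (mod 47). The two roots are 7 and 40.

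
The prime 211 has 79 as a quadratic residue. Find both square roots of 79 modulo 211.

76, 135

Since 211 ≡ 3 (mod 4), a square root of 79 is 79^((211+1)/4) = 79^53 mod 211.
Repeated squaring: 79^2≡122, 79^4≡114, 79^8≡125, 79^16≡11, 79^32≡121 (mod 211).
79^53 = 79^(32+16+4+1) ≡ 76 (mod 211).
Check: 76² = 5776 ≡ 79 (mod 211). The two roots are 76 and 135.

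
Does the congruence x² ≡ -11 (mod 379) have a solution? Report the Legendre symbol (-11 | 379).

First reduce: -11 ≡ 368 (mod 379).
Pull out 2^4: since 379 ≡ 3 (mod 8), (2/379) = -1, so (2/379)^4 = +1.
Reciprocity: 23 ≡ 3 and 379 ≡ 3 (mod 4), so (23/379) = −(379/23).
Reduce top mod 23: now compute (11/23).
Reciprocity: 11 ≡ 3 and 23 ≡ 3 (mod 4), so (11/23) = −(23/11).
Reduce top mod 11: now compute (1/11).
Reached (1/11) = 1. Collecting the sign flips along the way, the symbol is +1.

1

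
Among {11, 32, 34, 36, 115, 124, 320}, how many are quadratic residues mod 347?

(11/347) = +1 → QR.
(32/347) = -1 → non-residue.
(34/347) = +1 → QR.
(36/347) = +1 → QR.
(115/347) = +1 → QR.
(124/347) = +1 → QR.
(320/347) = -1 → non-residue.
Total quadratic residues among the 7: 5.

5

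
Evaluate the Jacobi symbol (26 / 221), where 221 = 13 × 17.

Pull out 2: since 221 ≡ 5 (mod 8), (2/221) = -1.
Reciprocity: 13 ≡ 1 and 221 ≡ 1 (mod 4), so (13/221) = +(221/13).
Reduce top mod 13: now compute (0/13).
Top reduces to 0: gcd > 1, so the symbol is 0.

0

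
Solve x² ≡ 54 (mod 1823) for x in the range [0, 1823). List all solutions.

302, 1521

Since 1823 ≡ 3 (mod 4), a square root of 54 is 54^((1823+1)/4) = 54^456 mod 1823.
Repeated squaring: 54^2≡1093, 54^4≡584, 54^8≡155, 54^16≡326, 54^32≡542, 54^64≡261, 54^128≡670, 54^256≡442 (mod 1823).
54^456 = 54^(256+128+64+8) ≡ 1521 (mod 1823).
Check: 1521² = 2313441 ≡ 54 (mod 1823). The two roots are 302 and 1521.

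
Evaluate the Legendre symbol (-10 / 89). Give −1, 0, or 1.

First reduce: -10 ≡ 79 (mod 89).
Reciprocity: 79 ≡ 3 and 89 ≡ 1 (mod 4), so (79/89) = +(89/79).
Reduce top mod 79: now compute (10/79).
Pull out 2: since 79 ≡ 7 (mod 8), (2/79) = +1.
Reciprocity: 5 ≡ 1 and 79 ≡ 3 (mod 4), so (5/79) = +(79/5).
Reduce top mod 5: now compute (4/5).
Pull out 2^2: since 5 ≡ 5 (mod 8), (2/5) = -1, so (2/5)^2 = +1.
Reached (1/5) = 1. Collecting the sign flips along the way, the symbol is +1.

1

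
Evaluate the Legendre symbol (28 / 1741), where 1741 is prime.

Pull out 2^2: since 1741 ≡ 5 (mod 8), (2/1741) = -1, so (2/1741)^2 = +1.
Reciprocity: 7 ≡ 3 and 1741 ≡ 1 (mod 4), so (7/1741) = +(1741/7).
Reduce top mod 7: now compute (5/7).
Reciprocity: 5 ≡ 1 and 7 ≡ 3 (mod 4), so (5/7) = +(7/5).
Reduce top mod 5: now compute (2/5).
Pull out 2: since 5 ≡ 5 (mod 8), (2/5) = -1.
Reached (1/5) = 1. Collecting the sign flips along the way, the symbol is -1.

-1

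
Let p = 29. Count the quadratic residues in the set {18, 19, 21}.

(18/29) = -1 → non-residue.
(19/29) = -1 → non-residue.
(21/29) = -1 → non-residue.
Total quadratic residues among the 3: 0.

0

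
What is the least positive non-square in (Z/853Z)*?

2

(2/853) = −1, so 2 is the smallest positive non-residue mod 853.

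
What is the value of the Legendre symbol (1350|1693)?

-1

Pull out 2: since 1693 ≡ 5 (mod 8), (2/1693) = -1.
Reciprocity: 675 ≡ 3 and 1693 ≡ 1 (mod 4), so (675/1693) = +(1693/675).
Reduce top mod 675: now compute (343/675).
Reciprocity: 343 ≡ 3 and 675 ≡ 3 (mod 4), so (343/675) = −(675/343).
Reduce top mod 343: now compute (332/343).
Pull out 2^2: since 343 ≡ 7 (mod 8), (2/343) = +1, so (2/343)^2 = +1.
Reciprocity: 83 ≡ 3 and 343 ≡ 3 (mod 4), so (83/343) = −(343/83).
Reduce top mod 83: now compute (11/83).
Reciprocity: 11 ≡ 3 and 83 ≡ 3 (mod 4), so (11/83) = −(83/11).
Reduce top mod 11: now compute (6/11).
Pull out 2: since 11 ≡ 3 (mod 8), (2/11) = -1.
Reciprocity: 3 ≡ 3 and 11 ≡ 3 (mod 4), so (3/11) = −(11/3).
Reduce top mod 3: now compute (2/3).
Pull out 2: since 3 ≡ 3 (mod 8), (2/3) = -1.
Reached (1/3) = 1. Collecting the sign flips along the way, the symbol is -1.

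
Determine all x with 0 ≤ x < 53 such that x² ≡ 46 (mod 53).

24, 29

53 ≡ 1 (mod 4), so we find a root by search.
Trying successive values, 24² = 576 ≡ 46 (mod 53). The other root is 53 − 24 = 29.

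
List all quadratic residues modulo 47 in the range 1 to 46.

Square k = 1,…,23 (k and 47−k give the same square):
1²=1, 2²=4, 3²=9, 4²=16, 5²=25, 6²=36, 7²≡2, 8²≡17, 9²≡34, 10²≡6, 11²≡27, 12²≡3, 13²≡28, 14²≡8, 15²≡37, 16²≡21, 17²≡7, 18²≡42, 19²≡32, 20²≡24, 21²≡18, 22²≡14, 23²≡12 (mod 47).
So the quadratic residues mod 47 are {1, 2, 3, 4, 6, 7, 8, 9, 12, 14, 16, 17, 18, 21, 24, 25, 27, 28, 32, 34, 36, 37, 42}.

1,2,3,4,6,7,8,9,12,14,16,17,18,21,24,25,27,28,32,34,36,37,42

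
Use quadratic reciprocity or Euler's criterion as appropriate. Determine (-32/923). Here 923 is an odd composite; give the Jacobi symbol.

First reduce: -32 ≡ 891 (mod 923).
Reciprocity: 891 ≡ 3 and 923 ≡ 3 (mod 4), so (891/923) = −(923/891).
Reduce top mod 891: now compute (32/891).
Pull out 2^5: since 891 ≡ 3 (mod 8), (2/891) = -1, so (2/891)^5 = -1.
Reached (1/891) = 1. Collecting the sign flips along the way, the symbol is +1.

1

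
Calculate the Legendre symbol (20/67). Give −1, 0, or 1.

-1

Pull out 2^2: since 67 ≡ 3 (mod 8), (2/67) = -1, so (2/67)^2 = +1.
Reciprocity: 5 ≡ 1 and 67 ≡ 3 (mod 4), so (5/67) = +(67/5).
Reduce top mod 5: now compute (2/5).
Pull out 2: since 5 ≡ 5 (mod 8), (2/5) = -1.
Reached (1/5) = 1. Collecting the sign flips along the way, the symbol is -1.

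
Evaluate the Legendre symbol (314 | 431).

Pull out 2: since 431 ≡ 7 (mod 8), (2/431) = +1.
Reciprocity: 157 ≡ 1 and 431 ≡ 3 (mod 4), so (157/431) = +(431/157).
Reduce top mod 157: now compute (117/157).
Reciprocity: 117 ≡ 1 and 157 ≡ 1 (mod 4), so (117/157) = +(157/117).
Reduce top mod 117: now compute (40/117).
Pull out 2^3: since 117 ≡ 5 (mod 8), (2/117) = -1, so (2/117)^3 = -1.
Reciprocity: 5 ≡ 1 and 117 ≡ 1 (mod 4), so (5/117) = +(117/5).
Reduce top mod 5: now compute (2/5).
Pull out 2: since 5 ≡ 5 (mod 8), (2/5) = -1.
Reached (1/5) = 1. Collecting the sign flips along the way, the symbol is +1.

1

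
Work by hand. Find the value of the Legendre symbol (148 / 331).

-1

Pull out 2^2: since 331 ≡ 3 (mod 8), (2/331) = -1, so (2/331)^2 = +1.
Reciprocity: 37 ≡ 1 and 331 ≡ 3 (mod 4), so (37/331) = +(331/37).
Reduce top mod 37: now compute (35/37).
Reciprocity: 35 ≡ 3 and 37 ≡ 1 (mod 4), so (35/37) = +(37/35).
Reduce top mod 35: now compute (2/35).
Pull out 2: since 35 ≡ 3 (mod 8), (2/35) = -1.
Reached (1/35) = 1. Collecting the sign flips along the way, the symbol is -1.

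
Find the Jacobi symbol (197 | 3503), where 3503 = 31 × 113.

1

Reciprocity: 197 ≡ 1 and 3503 ≡ 3 (mod 4), so (197/3503) = +(3503/197).
Reduce top mod 197: now compute (154/197).
Pull out 2: since 197 ≡ 5 (mod 8), (2/197) = -1.
Reciprocity: 77 ≡ 1 and 197 ≡ 1 (mod 4), so (77/197) = +(197/77).
Reduce top mod 77: now compute (43/77).
Reciprocity: 43 ≡ 3 and 77 ≡ 1 (mod 4), so (43/77) = +(77/43).
Reduce top mod 43: now compute (34/43).
Pull out 2: since 43 ≡ 3 (mod 8), (2/43) = -1.
Reciprocity: 17 ≡ 1 and 43 ≡ 3 (mod 4), so (17/43) = +(43/17).
Reduce top mod 17: now compute (9/17).
Reciprocity: 9 ≡ 1 and 17 ≡ 1 (mod 4), so (9/17) = +(17/9).
Reduce top mod 9: now compute (8/9).
Pull out 2^3: since 9 ≡ 1 (mod 8), (2/9) = +1, so (2/9)^3 = +1.
Reached (1/9) = 1. Collecting the sign flips along the way, the symbol is +1.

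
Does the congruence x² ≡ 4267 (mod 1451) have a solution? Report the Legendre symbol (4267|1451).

1

First reduce: 4267 ≡ 1365 (mod 1451).
Reciprocity: 1365 ≡ 1 and 1451 ≡ 3 (mod 4), so (1365/1451) = +(1451/1365).
Reduce top mod 1365: now compute (86/1365).
Pull out 2: since 1365 ≡ 5 (mod 8), (2/1365) = -1.
Reciprocity: 43 ≡ 3 and 1365 ≡ 1 (mod 4), so (43/1365) = +(1365/43).
Reduce top mod 43: now compute (32/43).
Pull out 2^5: since 43 ≡ 3 (mod 8), (2/43) = -1, so (2/43)^5 = -1.
Reached (1/43) = 1. Collecting the sign flips along the way, the symbol is +1.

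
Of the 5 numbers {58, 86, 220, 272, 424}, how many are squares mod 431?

3

(58/431) = +1 → QR.
(86/431) = -1 → non-residue.
(220/431) = +1 → QR.
(272/431) = -1 → non-residue.
(424/431) = +1 → QR.
Total quadratic residues among the 5: 3.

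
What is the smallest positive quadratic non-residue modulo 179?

2

(2/179) = −1, so 2 is the smallest positive non-residue mod 179.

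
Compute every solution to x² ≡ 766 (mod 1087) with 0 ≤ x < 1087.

Since 1087 ≡ 3 (mod 4), a square root of 766 is 766^((1087+1)/4) = 766^272 mod 1087.
Repeated squaring: 766^2≡863, 766^4≡174, 766^8≡927, 766^16≡599, 766^32≡91, 766^64≡672, 766^128≡479, 766^256≡84 (mod 1087).
766^272 = 766^(256+16) ≡ 314 (mod 1087).
Check: 314² = 98596 ≡ 766 (mod 1087). The two roots are 314 and 773.

314, 773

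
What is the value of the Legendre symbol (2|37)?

-1

Pull out 2: since 37 ≡ 5 (mod 8), (2/37) = -1.
Reached (1/37) = 1. Collecting the sign flips along the way, the symbol is -1.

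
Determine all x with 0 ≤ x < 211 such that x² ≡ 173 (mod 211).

54, 157

Since 211 ≡ 3 (mod 4), a square root of 173 is 173^((211+1)/4) = 173^53 mod 211.
Repeated squaring: 173^2≡178, 173^4≡34, 173^8≡101, 173^16≡73, 173^32≡54 (mod 211).
173^53 = 173^(32+16+4+1) ≡ 54 (mod 211).
Check: 54² = 2916 ≡ 173 (mod 211). The two roots are 54 and 157.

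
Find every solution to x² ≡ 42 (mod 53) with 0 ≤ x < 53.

25, 28

53 ≡ 1 (mod 4), so we find a root by search.
Trying successive values, 25² = 625 ≡ 42 (mod 53). The other root is 53 − 25 = 28.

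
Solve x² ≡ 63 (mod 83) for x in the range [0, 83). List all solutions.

Since 83 ≡ 3 (mod 4), a square root of 63 is 63^((83+1)/4) = 63^21 mod 83.
Repeated squaring: 63^2≡68, 63^4≡59, 63^8≡78, 63^16≡25 (mod 83).
63^21 = 63^(16+4+1) ≡ 48 (mod 83).
Check: 48² = 2304 ≡ 63 (mod 83). The two roots are 35 and 48.

35, 48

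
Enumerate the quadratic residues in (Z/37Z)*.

1,3,4,7,9,10,11,12,16,21,25,26,27,28,30,33,34,36

Square k = 1,…,18 (k and 37−k give the same square):
1²=1, 2²=4, 3²=9, 4²=16, 5²=25, 6²=36, 7²≡12, 8²≡27, 9²≡7, 10²≡26, 11²≡10, 12²≡33, 13²≡21, 14²≡11, 15²≡3, 16²≡34, 17²≡30, 18²≡28 (mod 37).
So the quadratic residues mod 37 are {1, 3, 4, 7, 9, 10, 11, 12, 16, 21, 25, 26, 27, 28, 30, 33, 34, 36}.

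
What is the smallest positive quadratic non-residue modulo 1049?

(2/1049) = +1, so 2 is a residue.
(3/1049) = −1, so 3 is the smallest positive non-residue mod 1049.

3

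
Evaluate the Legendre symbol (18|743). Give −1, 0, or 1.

1

Pull out 2: since 743 ≡ 7 (mod 8), (2/743) = +1.
Reciprocity: 9 ≡ 1 and 743 ≡ 3 (mod 4), so (9/743) = +(743/9).
Reduce top mod 9: now compute (5/9).
Reciprocity: 5 ≡ 1 and 9 ≡ 1 (mod 4), so (5/9) = +(9/5).
Reduce top mod 5: now compute (4/5).
Pull out 2^2: since 5 ≡ 5 (mod 8), (2/5) = -1, so (2/5)^2 = +1.
Reached (1/5) = 1. Collecting the sign flips along the way, the symbol is +1.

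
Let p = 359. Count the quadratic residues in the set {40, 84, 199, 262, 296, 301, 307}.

(40/359) = +1 → QR.
(84/359) = -1 → non-residue.
(199/359) = -1 → non-residue.
(262/359) = +1 → QR.
(296/359) = +1 → QR.
(301/359) = +1 → QR.
(307/359) = +1 → QR.
Total quadratic residues among the 7: 5.

5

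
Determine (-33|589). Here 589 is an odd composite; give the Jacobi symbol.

First reduce: -33 ≡ 556 (mod 589).
Pull out 2^2: since 589 ≡ 5 (mod 8), (2/589) = -1, so (2/589)^2 = +1.
Reciprocity: 139 ≡ 3 and 589 ≡ 1 (mod 4), so (139/589) = +(589/139).
Reduce top mod 139: now compute (33/139).
Reciprocity: 33 ≡ 1 and 139 ≡ 3 (mod 4), so (33/139) = +(139/33).
Reduce top mod 33: now compute (7/33).
Reciprocity: 7 ≡ 3 and 33 ≡ 1 (mod 4), so (7/33) = +(33/7).
Reduce top mod 7: now compute (5/7).
Reciprocity: 5 ≡ 1 and 7 ≡ 3 (mod 4), so (5/7) = +(7/5).
Reduce top mod 5: now compute (2/5).
Pull out 2: since 5 ≡ 5 (mod 8), (2/5) = -1.
Reached (1/5) = 1. Collecting the sign flips along the way, the symbol is -1.

-1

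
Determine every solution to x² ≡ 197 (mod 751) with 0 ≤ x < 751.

200, 551

Since 751 ≡ 3 (mod 4), a square root of 197 is 197^((751+1)/4) = 197^188 mod 751.
Repeated squaring: 197^2≡508, 197^4≡471, 197^8≡296, 197^16≡500, 197^32≡668, 197^64≡130, 197^128≡378 (mod 751).
197^188 = 197^(128+32+16+8+4) ≡ 200 (mod 751).
Check: 200² = 40000 ≡ 197 (mod 751). The two roots are 200 and 551.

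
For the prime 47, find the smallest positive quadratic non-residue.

(2/47) = +1, so 2 is a residue.
(3/47) = +1, so 3 is a residue.
(4/47) = +1, so 4 is a residue.
(5/47) = −1, so 5 is the smallest positive non-residue mod 47.

5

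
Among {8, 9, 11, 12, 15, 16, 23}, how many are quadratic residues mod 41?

(8/41) = +1 → QR.
(9/41) = +1 → QR.
(11/41) = -1 → non-residue.
(12/41) = -1 → non-residue.
(15/41) = -1 → non-residue.
(16/41) = +1 → QR.
(23/41) = +1 → QR.
Total quadratic residues among the 7: 4.

4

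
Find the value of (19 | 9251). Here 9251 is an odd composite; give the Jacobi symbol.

-1

Reciprocity: 19 ≡ 3 and 9251 ≡ 3 (mod 4), so (19/9251) = −(9251/19).
Reduce top mod 19: now compute (17/19).
Reciprocity: 17 ≡ 1 and 19 ≡ 3 (mod 4), so (17/19) = +(19/17).
Reduce top mod 17: now compute (2/17).
Pull out 2: since 17 ≡ 1 (mod 8), (2/17) = +1.
Reached (1/17) = 1. Collecting the sign flips along the way, the symbol is -1.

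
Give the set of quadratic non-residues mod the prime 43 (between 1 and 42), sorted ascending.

Square k = 1,…,21 (k and 43−k give the same square):
1²=1, 2²=4, 3²=9, 4²=16, 5²=25, 6²=36, 7²≡6, 8²≡21, 9²≡38, 10²≡14, 11²≡35, 12²≡15, 13²≡40, 14²≡24, 15²≡10, 16²≡41, 17²≡31, 18²≡23, 19²≡17, 20²≡13, 21²≡11 (mod 43).
The residues are {1, 4, 6, 9, 10, 11, 13, 14, 15, 16, 17, 21, 23, 24, 25, 31, 35, 36, 38, 40, 41}; the non-residues are the remaining 21 nonzero classes.

2,3,5,7,8,12,18,19,20,22,26,27,28,29,30,32,33,34,37,39,42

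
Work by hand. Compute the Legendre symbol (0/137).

Top reduces to 0: gcd > 1, so the symbol is 0.

0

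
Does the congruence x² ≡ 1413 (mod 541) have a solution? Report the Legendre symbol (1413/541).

-1

First reduce: 1413 ≡ 331 (mod 541).
Reciprocity: 331 ≡ 3 and 541 ≡ 1 (mod 4), so (331/541) = +(541/331).
Reduce top mod 331: now compute (210/331).
Pull out 2: since 331 ≡ 3 (mod 8), (2/331) = -1.
Reciprocity: 105 ≡ 1 and 331 ≡ 3 (mod 4), so (105/331) = +(331/105).
Reduce top mod 105: now compute (16/105).
Pull out 2^4: since 105 ≡ 1 (mod 8), (2/105) = +1, so (2/105)^4 = +1.
Reached (1/105) = 1. Collecting the sign flips along the way, the symbol is -1.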